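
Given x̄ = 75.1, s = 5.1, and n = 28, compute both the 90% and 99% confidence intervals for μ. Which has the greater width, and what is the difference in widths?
99% CI is wider by 2.06

df = 27
90% CI: t* = 1.703, (73.46, 76.74), width = 2 · t* · s/√n = 3.28
99% CI: t* = 2.771, (72.43, 77.77), width = 2 · t* · s/√n = 5.34

The 99% CI is wider by 5.34 - 3.28 = 2.06.
Higher confidence requires a wider interval.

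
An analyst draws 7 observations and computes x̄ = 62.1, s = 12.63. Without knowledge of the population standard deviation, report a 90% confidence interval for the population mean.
(52.82, 71.38)

t-interval (σ unknown):
df = n - 1 = 6
t* = 1.943 for 90% confidence

Margin of error = t* · s/√n = 1.943 · 12.63/√7 = 9.28

CI: (52.82, 71.38)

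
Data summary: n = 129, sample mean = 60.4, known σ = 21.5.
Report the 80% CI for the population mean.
(57.97, 62.83)

z-interval (σ known):
z* = 1.282 for 80% confidence

Margin of error = z* · σ/√n = 1.282 · 21.5/√129 = 2.43

CI: (60.4 - 2.43, 60.4 + 2.43) = (57.97, 62.83)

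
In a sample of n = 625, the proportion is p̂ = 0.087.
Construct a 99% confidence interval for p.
(0.058, 0.116)

Proportion CI:
SE = √(p̂(1-p̂)/n) = √(0.087 · 0.913 / 625) = 0.01127

z* = 2.576
Margin = z* · SE = 2.576 · 0.01127 = 0.0290

CI: 0.087 ± 0.0290 = (0.058, 0.116)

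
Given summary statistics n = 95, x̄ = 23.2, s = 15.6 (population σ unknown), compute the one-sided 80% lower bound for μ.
μ ≥ 21.85

Lower bound (one-sided):
t* = 0.845 (one-sided for 80%)
Lower bound = x̄ - t* · s/√n = 23.2 - 0.845 · 15.6/√95 = 21.85

We are 80% confident that μ ≥ 21.85.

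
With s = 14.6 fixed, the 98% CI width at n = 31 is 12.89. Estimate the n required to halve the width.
n ≈ 124

CI width ∝ 1/√n
To reduce width by factor 2, need √n to grow by 2 → need 2² = 4 times as many samples.

Current: n = 31, width = 12.89
New: n = 124, width ≈ 6.18

Width reduced by factor of 12.89/6.18 = 2.09.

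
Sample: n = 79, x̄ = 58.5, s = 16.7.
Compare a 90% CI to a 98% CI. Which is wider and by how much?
98% CI is wider by 2.66

df = 78
90% CI: t* = 1.665, (55.37, 61.63), width = 2 · t* · s/√n = 6.26
98% CI: t* = 2.375, (54.04, 62.96), width = 2 · t* · s/√n = 8.92

The 98% CI is wider by 8.92 - 6.26 = 2.66.
Higher confidence requires a wider interval.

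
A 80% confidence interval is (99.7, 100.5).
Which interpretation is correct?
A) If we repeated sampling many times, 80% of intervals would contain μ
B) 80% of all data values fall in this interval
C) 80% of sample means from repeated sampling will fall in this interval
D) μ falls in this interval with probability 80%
A

A) Correct — this is the frequentist long-run coverage interpretation.
B) Wrong — a CI is about the parameter μ, not individual data values.
C) Wrong — coverage applies to intervals containing μ, not to future x̄ values.
D) Wrong — μ is fixed; the randomness lives in the interval, not in μ.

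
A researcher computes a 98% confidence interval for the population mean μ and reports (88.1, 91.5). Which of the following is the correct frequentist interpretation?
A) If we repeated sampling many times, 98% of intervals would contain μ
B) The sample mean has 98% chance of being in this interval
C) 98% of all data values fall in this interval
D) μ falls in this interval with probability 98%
A

A) Correct — this is the frequentist long-run coverage interpretation.
B) Wrong — x̄ is observed and sits in the interval by construction.
C) Wrong — a CI is about the parameter μ, not individual data values.
D) Wrong — μ is fixed; the randomness lives in the interval, not in μ.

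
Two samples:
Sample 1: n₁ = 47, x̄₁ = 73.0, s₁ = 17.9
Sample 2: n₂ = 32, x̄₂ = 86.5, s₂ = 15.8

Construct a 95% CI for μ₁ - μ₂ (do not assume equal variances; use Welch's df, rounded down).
(-21.12, -5.88)

Difference: x̄₁ - x̄₂ = -13.50
SE = √(s₁²/n₁ + s₂²/n₂) = √(17.9²/47 + 15.8²/32) = 3.8234
df = 71.87 → 71 (Welch–Satterthwaite, rounded down)
t* = 1.994

CI: -13.50 ± 1.994 · 3.8234 = -13.50 ± 7.62 = (-21.12, -5.88)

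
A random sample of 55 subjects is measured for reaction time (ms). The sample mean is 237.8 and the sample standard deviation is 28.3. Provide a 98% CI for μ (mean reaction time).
(228.65, 246.95)

t-interval (σ unknown):
df = n - 1 = 54
t* = 2.397 for 98% confidence

Margin of error = t* · s/√n = 2.397 · 28.3/√55 = 9.15

CI: (228.65, 246.95)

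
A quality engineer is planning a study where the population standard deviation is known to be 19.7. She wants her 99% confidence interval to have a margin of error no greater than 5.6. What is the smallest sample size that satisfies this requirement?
n ≥ 83

For margin E ≤ 5.6:
n ≥ (z* · σ / E)²
n ≥ (2.576 · 19.7 / 5.6)²
n ≥ 82.12

Minimum n = 83 (rounding up)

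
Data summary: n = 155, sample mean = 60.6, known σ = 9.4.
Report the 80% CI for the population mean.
(59.63, 61.57)

z-interval (σ known):
z* = 1.282 for 80% confidence

Margin of error = z* · σ/√n = 1.282 · 9.4/√155 = 0.97

CI: (60.6 - 0.97, 60.6 + 0.97) = (59.63, 61.57)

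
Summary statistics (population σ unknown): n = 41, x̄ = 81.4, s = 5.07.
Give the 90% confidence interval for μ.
(80.07, 82.73)

t-interval (σ unknown):
df = n - 1 = 40
t* = 1.684 for 90% confidence

Margin of error = t* · s/√n = 1.684 · 5.07/√41 = 1.33

CI: (80.07, 82.73)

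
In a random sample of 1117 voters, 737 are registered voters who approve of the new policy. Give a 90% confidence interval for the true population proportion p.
(0.636, 0.683)

Proportion CI:
p̂ = 737/1117 = 0.65980
SE = √(p̂(1-p̂)/n) = √(0.65980 · 0.34020 / 1117) = 0.01418

z* = 1.645
Margin = z* · SE = 1.645 · 0.01418 = 0.0233

CI: 0.65980 ± 0.0233 = (0.636, 0.683)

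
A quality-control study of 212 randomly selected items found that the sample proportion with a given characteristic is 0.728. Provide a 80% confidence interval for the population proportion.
(0.689, 0.767)

Proportion CI:
SE = √(p̂(1-p̂)/n) = √(0.728 · 0.272 / 212) = 0.03056

z* = 1.282
Margin = z* · SE = 1.282 · 0.03056 = 0.0392

CI: 0.728 ± 0.0392 = (0.689, 0.767)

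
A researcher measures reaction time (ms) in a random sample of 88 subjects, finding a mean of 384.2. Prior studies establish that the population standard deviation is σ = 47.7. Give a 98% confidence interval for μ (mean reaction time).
(372.37, 396.03)

z-interval (σ known):
z* = 2.326 for 98% confidence

Margin of error = z* · σ/√n = 2.326 · 47.7/√88 = 11.83

CI: (384.2 - 11.83, 384.2 + 11.83) = (372.37, 396.03)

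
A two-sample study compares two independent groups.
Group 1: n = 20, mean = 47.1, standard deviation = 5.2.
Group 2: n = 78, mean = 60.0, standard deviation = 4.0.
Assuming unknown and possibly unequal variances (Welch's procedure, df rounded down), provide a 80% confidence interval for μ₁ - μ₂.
(-14.54, -11.26)

Difference: x̄₁ - x̄₂ = -12.90
SE = √(s₁²/n₁ + s₂²/n₂) = √(5.2²/20 + 4.0²/78) = 1.2478
df = 25.06 → 25 (Welch–Satterthwaite, rounded down)
t* = 1.316

CI: -12.90 ± 1.316 · 1.2478 = -12.90 ± 1.64 = (-14.54, -11.26)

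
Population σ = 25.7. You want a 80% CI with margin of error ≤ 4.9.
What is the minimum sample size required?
n ≥ 46

For margin E ≤ 4.9:
n ≥ (z* · σ / E)²
n ≥ (1.282 · 25.7 / 4.9)²
n ≥ 45.21

Minimum n = 46 (rounding up)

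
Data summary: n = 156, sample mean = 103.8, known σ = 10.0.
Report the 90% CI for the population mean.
(102.48, 105.12)

z-interval (σ known):
z* = 1.645 for 90% confidence

Margin of error = z* · σ/√n = 1.645 · 10.0/√156 = 1.32

CI: (103.8 - 1.32, 103.8 + 1.32) = (102.48, 105.12)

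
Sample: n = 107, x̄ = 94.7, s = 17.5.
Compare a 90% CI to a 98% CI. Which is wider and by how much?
98% CI is wider by 2.38

df = 106
90% CI: t* = 1.659, (91.89, 97.51), width = 2 · t* · s/√n = 5.61
98% CI: t* = 2.362, (90.70, 98.70), width = 2 · t* · s/√n = 7.99

The 98% CI is wider by 7.99 - 5.61 = 2.38.
Higher confidence requires a wider interval.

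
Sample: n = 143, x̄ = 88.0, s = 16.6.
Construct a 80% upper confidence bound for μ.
μ ≤ 89.17

Upper bound (one-sided):
t* = 0.844 (one-sided for 80%)
Upper bound = x̄ + t* · s/√n = 88.0 + 0.844 · 16.6/√143 = 89.17

We are 80% confident that μ ≤ 89.17.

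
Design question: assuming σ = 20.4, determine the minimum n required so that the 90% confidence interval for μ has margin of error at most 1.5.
n ≥ 501

For margin E ≤ 1.5:
n ≥ (z* · σ / E)²
n ≥ (1.645 · 20.4 / 1.5)²
n ≥ 500.51

Minimum n = 501 (rounding up)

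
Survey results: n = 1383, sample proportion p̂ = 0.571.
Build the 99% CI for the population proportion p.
(0.537, 0.605)

Proportion CI:
SE = √(p̂(1-p̂)/n) = √(0.571 · 0.429 / 1383) = 0.01331

z* = 2.576
Margin = z* · SE = 2.576 · 0.01331 = 0.0343

CI: 0.571 ± 0.0343 = (0.537, 0.605)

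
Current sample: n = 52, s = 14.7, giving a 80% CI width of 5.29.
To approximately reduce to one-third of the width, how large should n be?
n ≈ 468

CI width ∝ 1/√n
To reduce width by factor 3, need √n to grow by 3 → need 3² = 9 times as many samples.

Current: n = 52, width = 5.29
New: n = 468, width ≈ 1.74

Width reduced by factor of 5.29/1.74 = 3.04.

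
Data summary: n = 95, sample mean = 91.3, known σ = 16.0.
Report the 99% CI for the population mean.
(87.07, 95.53)

z-interval (σ known):
z* = 2.576 for 99% confidence

Margin of error = z* · σ/√n = 2.576 · 16.0/√95 = 4.23

CI: (91.3 - 4.23, 91.3 + 4.23) = (87.07, 95.53)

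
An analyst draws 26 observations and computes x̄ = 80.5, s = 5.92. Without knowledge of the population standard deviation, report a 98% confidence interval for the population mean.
(77.61, 83.39)

t-interval (σ unknown):
df = n - 1 = 25
t* = 2.485 for 98% confidence

Margin of error = t* · s/√n = 2.485 · 5.92/√26 = 2.89

CI: (77.61, 83.39)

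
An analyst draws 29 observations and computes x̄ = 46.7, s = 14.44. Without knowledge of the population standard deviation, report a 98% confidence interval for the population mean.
(40.08, 53.32)

t-interval (σ unknown):
df = n - 1 = 28
t* = 2.467 for 98% confidence

Margin of error = t* · s/√n = 2.467 · 14.44/√29 = 6.62

CI: (40.08, 53.32)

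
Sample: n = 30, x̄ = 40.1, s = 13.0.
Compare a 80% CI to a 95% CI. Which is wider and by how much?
95% CI is wider by 3.49

df = 29
80% CI: t* = 1.311, (36.99, 43.21), width = 2 · t* · s/√n = 6.22
95% CI: t* = 2.045, (35.25, 44.95), width = 2 · t* · s/√n = 9.71

The 95% CI is wider by 9.71 - 6.22 = 3.49.
Higher confidence requires a wider interval.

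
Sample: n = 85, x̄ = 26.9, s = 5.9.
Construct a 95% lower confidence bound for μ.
μ ≥ 25.84

Lower bound (one-sided):
t* = 1.663 (one-sided for 95%)
Lower bound = x̄ - t* · s/√n = 26.9 - 1.663 · 5.9/√85 = 25.84

We are 95% confident that μ ≥ 25.84.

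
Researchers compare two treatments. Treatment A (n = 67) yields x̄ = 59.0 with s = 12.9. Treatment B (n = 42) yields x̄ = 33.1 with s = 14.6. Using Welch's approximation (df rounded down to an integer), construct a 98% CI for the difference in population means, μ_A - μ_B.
(19.37, 32.43)

Difference: x̄₁ - x̄₂ = 25.90
SE = √(s₁²/n₁ + s₂²/n₂) = √(12.9²/67 + 14.6²/42) = 2.7494
df = 79.17 → 79 (Welch–Satterthwaite, rounded down)
t* = 2.374

CI: 25.90 ± 2.374 · 2.7494 = 25.90 ± 6.53 = (19.37, 32.43)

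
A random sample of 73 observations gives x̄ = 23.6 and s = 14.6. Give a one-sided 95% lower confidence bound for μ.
μ ≥ 20.75

Lower bound (one-sided):
t* = 1.666 (one-sided for 95%)
Lower bound = x̄ - t* · s/√n = 23.6 - 1.666 · 14.6/√73 = 20.75

We are 95% confident that μ ≥ 20.75.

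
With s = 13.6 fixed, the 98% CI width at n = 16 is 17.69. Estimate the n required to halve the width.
n ≈ 64

CI width ∝ 1/√n
To reduce width by factor 2, need √n to grow by 2 → need 2² = 4 times as many samples.

Current: n = 16, width = 17.69
New: n = 64, width ≈ 8.12

Width reduced by factor of 17.69/8.12 = 2.18.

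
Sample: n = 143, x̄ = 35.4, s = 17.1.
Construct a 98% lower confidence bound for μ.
μ ≥ 32.44

Lower bound (one-sided):
t* = 2.073 (one-sided for 98%)
Lower bound = x̄ - t* · s/√n = 35.4 - 2.073 · 17.1/√143 = 32.44

We are 98% confident that μ ≥ 32.44.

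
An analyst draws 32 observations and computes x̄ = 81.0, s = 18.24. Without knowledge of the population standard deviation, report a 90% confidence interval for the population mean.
(75.53, 86.47)

t-interval (σ unknown):
df = n - 1 = 31
t* = 1.696 for 90% confidence

Margin of error = t* · s/√n = 1.696 · 18.24/√32 = 5.47

CI: (75.53, 86.47)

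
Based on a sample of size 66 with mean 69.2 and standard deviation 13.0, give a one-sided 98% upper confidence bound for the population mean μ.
μ ≤ 72.55

Upper bound (one-sided):
t* = 2.096 (one-sided for 98%)
Upper bound = x̄ + t* · s/√n = 69.2 + 2.096 · 13.0/√66 = 72.55

We are 98% confident that μ ≤ 72.55.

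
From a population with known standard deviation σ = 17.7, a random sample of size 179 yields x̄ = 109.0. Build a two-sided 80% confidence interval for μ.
(107.30, 110.70)

z-interval (σ known):
z* = 1.282 for 80% confidence

Margin of error = z* · σ/√n = 1.282 · 17.7/√179 = 1.70

CI: (109.0 - 1.70, 109.0 + 1.70) = (107.30, 110.70)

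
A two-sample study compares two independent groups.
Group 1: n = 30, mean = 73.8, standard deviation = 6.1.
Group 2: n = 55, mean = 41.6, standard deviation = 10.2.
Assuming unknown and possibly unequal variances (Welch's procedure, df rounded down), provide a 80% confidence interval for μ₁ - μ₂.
(29.91, 34.49)

Difference: x̄₁ - x̄₂ = 32.20
SE = √(s₁²/n₁ + s₂²/n₂) = √(6.1²/30 + 10.2²/55) = 1.7697
df = 82.21 → 82 (Welch–Satterthwaite, rounded down)
t* = 1.292

CI: 32.20 ± 1.292 · 1.7697 = 32.20 ± 2.29 = (29.91, 34.49)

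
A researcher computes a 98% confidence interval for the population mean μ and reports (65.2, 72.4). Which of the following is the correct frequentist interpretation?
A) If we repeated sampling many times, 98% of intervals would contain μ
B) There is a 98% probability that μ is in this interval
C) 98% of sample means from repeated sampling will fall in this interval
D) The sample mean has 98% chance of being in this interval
A

A) Correct — this is the frequentist long-run coverage interpretation.
B) Wrong — μ is fixed; the randomness lives in the interval, not in μ.
C) Wrong — coverage applies to intervals containing μ, not to future x̄ values.
D) Wrong — x̄ is observed and sits in the interval by construction.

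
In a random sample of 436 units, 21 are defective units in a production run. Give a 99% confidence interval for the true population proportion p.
(0.022, 0.075)

Proportion CI:
p̂ = 21/436 = 0.04817
SE = √(p̂(1-p̂)/n) = √(0.04817 · 0.95183 / 436) = 0.01025

z* = 2.576
Margin = z* · SE = 2.576 · 0.01025 = 0.0264

CI: 0.04817 ± 0.0264 = (0.022, 0.075)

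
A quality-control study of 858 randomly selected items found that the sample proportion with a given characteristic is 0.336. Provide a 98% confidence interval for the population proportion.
(0.298, 0.374)

Proportion CI:
SE = √(p̂(1-p̂)/n) = √(0.336 · 0.664 / 858) = 0.01613

z* = 2.326
Margin = z* · SE = 2.326 · 0.01613 = 0.0375

CI: 0.336 ± 0.0375 = (0.298, 0.374)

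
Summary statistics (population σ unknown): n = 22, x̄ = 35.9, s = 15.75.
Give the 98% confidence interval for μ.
(27.44, 44.36)

t-interval (σ unknown):
df = n - 1 = 21
t* = 2.518 for 98% confidence

Margin of error = t* · s/√n = 2.518 · 15.75/√22 = 8.46

CI: (27.44, 44.36)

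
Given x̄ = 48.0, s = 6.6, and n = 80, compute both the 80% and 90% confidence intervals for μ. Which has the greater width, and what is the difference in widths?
90% CI is wider by 0.55

df = 79
80% CI: t* = 1.292, (47.05, 48.95), width = 2 · t* · s/√n = 1.91
90% CI: t* = 1.664, (46.77, 49.23), width = 2 · t* · s/√n = 2.46

The 90% CI is wider by 2.46 - 1.91 = 0.55.
Higher confidence requires a wider interval.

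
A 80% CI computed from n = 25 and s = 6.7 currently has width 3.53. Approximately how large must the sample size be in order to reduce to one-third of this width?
n ≈ 225

CI width ∝ 1/√n
To reduce width by factor 3, need √n to grow by 3 → need 3² = 9 times as many samples.

Current: n = 25, width = 3.53
New: n = 225, width ≈ 1.15

Width reduced by factor of 3.53/1.15 = 3.07.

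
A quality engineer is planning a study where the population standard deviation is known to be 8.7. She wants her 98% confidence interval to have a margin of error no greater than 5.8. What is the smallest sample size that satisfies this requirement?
n ≥ 13

For margin E ≤ 5.8:
n ≥ (z* · σ / E)²
n ≥ (2.326 · 8.7 / 5.8)²
n ≥ 12.17

Minimum n = 13 (rounding up)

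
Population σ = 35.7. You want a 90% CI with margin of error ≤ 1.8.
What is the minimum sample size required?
n ≥ 1065

For margin E ≤ 1.8:
n ≥ (z* · σ / E)²
n ≥ (1.645 · 35.7 / 1.8)²
n ≥ 1064.45

Minimum n = 1065 (rounding up)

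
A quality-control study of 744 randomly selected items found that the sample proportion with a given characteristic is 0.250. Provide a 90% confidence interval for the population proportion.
(0.224, 0.276)

Proportion CI:
SE = √(p̂(1-p̂)/n) = √(0.250 · 0.750 / 744) = 0.01588

z* = 1.645
Margin = z* · SE = 1.645 · 0.01588 = 0.0261

CI: 0.250 ± 0.0261 = (0.224, 0.276)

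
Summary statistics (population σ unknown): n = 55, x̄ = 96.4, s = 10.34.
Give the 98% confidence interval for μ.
(93.06, 99.74)

t-interval (σ unknown):
df = n - 1 = 54
t* = 2.397 for 98% confidence

Margin of error = t* · s/√n = 2.397 · 10.34/√55 = 3.34

CI: (93.06, 99.74)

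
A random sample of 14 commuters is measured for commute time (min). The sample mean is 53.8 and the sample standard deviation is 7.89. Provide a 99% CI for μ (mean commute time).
(47.45, 60.15)

t-interval (σ unknown):
df = n - 1 = 13
t* = 3.012 for 99% confidence

Margin of error = t* · s/√n = 3.012 · 7.89/√14 = 6.35

CI: (47.45, 60.15)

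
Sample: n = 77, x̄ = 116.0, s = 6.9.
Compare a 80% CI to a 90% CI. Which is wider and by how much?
90% CI is wider by 0.59

df = 76
80% CI: t* = 1.293, (114.98, 117.02), width = 2 · t* · s/√n = 2.03
90% CI: t* = 1.665, (114.69, 117.31), width = 2 · t* · s/√n = 2.62

The 90% CI is wider by 2.62 - 2.03 = 0.59.
Higher confidence requires a wider interval.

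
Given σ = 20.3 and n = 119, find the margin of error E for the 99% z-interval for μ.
Margin of error = 4.79

Margin of error = z* · σ/√n
= 2.576 · 20.3/√119
= 2.576 · 20.3/10.9087
= 4.79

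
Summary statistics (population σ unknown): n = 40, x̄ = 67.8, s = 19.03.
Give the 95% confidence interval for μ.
(61.71, 73.89)

t-interval (σ unknown):
df = n - 1 = 39
t* = 2.023 for 95% confidence

Margin of error = t* · s/√n = 2.023 · 19.03/√40 = 6.09

CI: (61.71, 73.89)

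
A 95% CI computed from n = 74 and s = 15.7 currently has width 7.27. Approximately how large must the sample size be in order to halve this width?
n ≈ 296

CI width ∝ 1/√n
To reduce width by factor 2, need √n to grow by 2 → need 2² = 4 times as many samples.

Current: n = 74, width = 7.27
New: n = 296, width ≈ 3.59

Width reduced by factor of 7.27/3.59 = 2.03.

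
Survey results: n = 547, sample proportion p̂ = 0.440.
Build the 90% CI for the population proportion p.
(0.405, 0.475)

Proportion CI:
SE = √(p̂(1-p̂)/n) = √(0.440 · 0.560 / 547) = 0.02122

z* = 1.645
Margin = z* · SE = 1.645 · 0.02122 = 0.0349

CI: 0.440 ± 0.0349 = (0.405, 0.475)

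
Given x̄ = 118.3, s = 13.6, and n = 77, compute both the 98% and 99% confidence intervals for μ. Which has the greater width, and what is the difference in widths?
99% CI is wider by 0.83

df = 76
98% CI: t* = 2.376, (114.62, 121.98), width = 2 · t* · s/√n = 7.36
99% CI: t* = 2.642, (114.21, 122.39), width = 2 · t* · s/√n = 8.19

The 99% CI is wider by 8.19 - 7.36 = 0.83.
Higher confidence requires a wider interval.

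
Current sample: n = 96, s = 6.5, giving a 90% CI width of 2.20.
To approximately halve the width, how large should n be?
n ≈ 384

CI width ∝ 1/√n
To reduce width by factor 2, need √n to grow by 2 → need 2² = 4 times as many samples.

Current: n = 96, width = 2.20
New: n = 384, width ≈ 1.09

Width reduced by factor of 2.20/1.09 = 2.02.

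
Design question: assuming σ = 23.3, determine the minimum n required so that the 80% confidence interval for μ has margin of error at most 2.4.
n ≥ 155

For margin E ≤ 2.4:
n ≥ (z* · σ / E)²
n ≥ (1.282 · 23.3 / 2.4)²
n ≥ 154.90

Minimum n = 155 (rounding up)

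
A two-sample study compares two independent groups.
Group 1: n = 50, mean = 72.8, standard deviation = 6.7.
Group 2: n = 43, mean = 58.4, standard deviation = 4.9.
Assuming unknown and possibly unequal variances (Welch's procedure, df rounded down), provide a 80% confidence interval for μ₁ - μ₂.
(12.84, 15.96)

Difference: x̄₁ - x̄₂ = 14.40
SE = √(s₁²/n₁ + s₂²/n₂) = √(6.7²/50 + 4.9²/43) = 1.2067
df = 88.82 → 88 (Welch–Satterthwaite, rounded down)
t* = 1.291

CI: 14.40 ± 1.291 · 1.2067 = 14.40 ± 1.56 = (12.84, 15.96)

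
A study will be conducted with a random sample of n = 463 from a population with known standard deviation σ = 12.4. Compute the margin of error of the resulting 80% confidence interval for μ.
Margin of error = 0.74

Margin of error = z* · σ/√n
= 1.282 · 12.4/√463
= 1.282 · 12.4/21.5174
= 0.74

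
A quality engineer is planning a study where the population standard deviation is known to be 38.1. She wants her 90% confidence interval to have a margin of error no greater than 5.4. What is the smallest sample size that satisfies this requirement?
n ≥ 135

For margin E ≤ 5.4:
n ≥ (z* · σ / E)²
n ≥ (1.645 · 38.1 / 5.4)²
n ≥ 134.71

Minimum n = 135 (rounding up)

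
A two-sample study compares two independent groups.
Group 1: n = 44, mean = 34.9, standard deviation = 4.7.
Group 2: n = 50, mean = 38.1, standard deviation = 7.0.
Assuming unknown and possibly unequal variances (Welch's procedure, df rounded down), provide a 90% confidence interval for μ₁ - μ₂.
(-5.22, -1.18)

Difference: x̄₁ - x̄₂ = -3.20
SE = √(s₁²/n₁ + s₂²/n₂) = √(4.7²/44 + 7.0²/50) = 1.2174
df = 86.27 → 86 (Welch–Satterthwaite, rounded down)
t* = 1.663

CI: -3.20 ± 1.663 · 1.2174 = -3.20 ± 2.02 = (-5.22, -1.18)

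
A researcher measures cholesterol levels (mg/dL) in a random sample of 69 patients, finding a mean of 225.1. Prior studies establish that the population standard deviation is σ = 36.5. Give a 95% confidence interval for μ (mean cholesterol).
(216.49, 233.71)

z-interval (σ known):
z* = 1.960 for 95% confidence

Margin of error = z* · σ/√n = 1.960 · 36.5/√69 = 8.61

CI: (225.1 - 8.61, 225.1 + 8.61) = (216.49, 233.71)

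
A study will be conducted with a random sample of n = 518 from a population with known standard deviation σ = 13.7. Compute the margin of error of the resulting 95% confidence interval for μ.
Margin of error = 1.18

Margin of error = z* · σ/√n
= 1.960 · 13.7/√518
= 1.960 · 13.7/22.7596
= 1.18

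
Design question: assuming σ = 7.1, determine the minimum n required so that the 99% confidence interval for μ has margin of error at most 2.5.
n ≥ 54

For margin E ≤ 2.5:
n ≥ (z* · σ / E)²
n ≥ (2.576 · 7.1 / 2.5)²
n ≥ 53.52

Minimum n = 54 (rounding up)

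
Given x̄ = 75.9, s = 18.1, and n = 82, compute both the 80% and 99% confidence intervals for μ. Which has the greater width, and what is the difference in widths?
99% CI is wider by 5.39

df = 81
80% CI: t* = 1.292, (73.32, 78.48), width = 2 · t* · s/√n = 5.16
99% CI: t* = 2.638, (70.63, 81.17), width = 2 · t* · s/√n = 10.55

The 99% CI is wider by 10.55 - 5.16 = 5.39.
Higher confidence requires a wider interval.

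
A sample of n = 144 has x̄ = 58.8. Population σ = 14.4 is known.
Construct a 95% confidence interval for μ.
(56.45, 61.15)

z-interval (σ known):
z* = 1.960 for 95% confidence

Margin of error = z* · σ/√n = 1.960 · 14.4/√144 = 2.35

CI: (58.8 - 2.35, 58.8 + 2.35) = (56.45, 61.15)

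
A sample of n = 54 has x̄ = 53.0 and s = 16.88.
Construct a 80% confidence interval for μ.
(50.02, 55.98)

t-interval (σ unknown):
df = n - 1 = 53
t* = 1.298 for 80% confidence

Margin of error = t* · s/√n = 1.298 · 16.88/√54 = 2.98

CI: (50.02, 55.98)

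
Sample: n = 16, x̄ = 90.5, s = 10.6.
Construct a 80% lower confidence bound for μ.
μ ≥ 88.21

Lower bound (one-sided):
t* = 0.866 (one-sided for 80%)
Lower bound = x̄ - t* · s/√n = 90.5 - 0.866 · 10.6/√16 = 88.21

We are 80% confident that μ ≥ 88.21.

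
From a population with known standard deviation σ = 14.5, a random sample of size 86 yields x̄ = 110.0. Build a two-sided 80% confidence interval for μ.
(108.00, 112.00)

z-interval (σ known):
z* = 1.282 for 80% confidence

Margin of error = z* · σ/√n = 1.282 · 14.5/√86 = 2.00

CI: (110.0 - 2.00, 110.0 + 2.00) = (108.00, 112.00)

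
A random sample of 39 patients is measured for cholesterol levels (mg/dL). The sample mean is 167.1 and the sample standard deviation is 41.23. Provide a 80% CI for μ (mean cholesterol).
(158.49, 175.71)

t-interval (σ unknown):
df = n - 1 = 38
t* = 1.304 for 80% confidence

Margin of error = t* · s/√n = 1.304 · 41.23/√39 = 8.61

CI: (158.49, 175.71)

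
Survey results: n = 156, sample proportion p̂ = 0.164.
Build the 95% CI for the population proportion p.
(0.106, 0.222)

Proportion CI:
SE = √(p̂(1-p̂)/n) = √(0.164 · 0.836 / 156) = 0.02965

z* = 1.960
Margin = z* · SE = 1.960 · 0.02965 = 0.0581

CI: 0.164 ± 0.0581 = (0.106, 0.222)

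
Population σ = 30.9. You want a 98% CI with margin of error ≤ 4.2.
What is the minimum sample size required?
n ≥ 293

For margin E ≤ 4.2:
n ≥ (z* · σ / E)²
n ≥ (2.326 · 30.9 / 4.2)²
n ≥ 292.84

Minimum n = 293 (rounding up)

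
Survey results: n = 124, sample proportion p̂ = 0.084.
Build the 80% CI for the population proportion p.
(0.052, 0.116)

Proportion CI:
SE = √(p̂(1-p̂)/n) = √(0.084 · 0.916 / 124) = 0.02491

z* = 1.282
Margin = z* · SE = 1.282 · 0.02491 = 0.0319

CI: 0.084 ± 0.0319 = (0.052, 0.116)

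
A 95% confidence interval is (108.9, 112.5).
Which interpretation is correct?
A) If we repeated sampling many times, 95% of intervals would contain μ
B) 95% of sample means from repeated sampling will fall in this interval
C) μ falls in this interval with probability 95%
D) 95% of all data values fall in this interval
A

A) Correct — this is the frequentist long-run coverage interpretation.
B) Wrong — coverage applies to intervals containing μ, not to future x̄ values.
C) Wrong — μ is fixed; the randomness lives in the interval, not in μ.
D) Wrong — a CI is about the parameter μ, not individual data values.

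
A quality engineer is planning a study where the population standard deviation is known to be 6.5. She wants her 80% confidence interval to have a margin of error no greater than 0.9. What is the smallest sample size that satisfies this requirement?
n ≥ 86

For margin E ≤ 0.9:
n ≥ (z* · σ / E)²
n ≥ (1.282 · 6.5 / 0.9)²
n ≥ 85.73

Minimum n = 86 (rounding up)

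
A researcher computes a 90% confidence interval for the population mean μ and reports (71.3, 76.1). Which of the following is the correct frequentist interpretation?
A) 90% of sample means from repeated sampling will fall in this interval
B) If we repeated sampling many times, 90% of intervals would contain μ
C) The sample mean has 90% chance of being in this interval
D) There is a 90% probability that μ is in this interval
B

A) Wrong — coverage applies to intervals containing μ, not to future x̄ values.
B) Correct — this is the frequentist long-run coverage interpretation.
C) Wrong — x̄ is observed and sits in the interval by construction.
D) Wrong — μ is fixed; the randomness lives in the interval, not in μ.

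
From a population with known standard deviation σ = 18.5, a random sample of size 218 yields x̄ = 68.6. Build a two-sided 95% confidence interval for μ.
(66.14, 71.06)

z-interval (σ known):
z* = 1.960 for 95% confidence

Margin of error = z* · σ/√n = 1.960 · 18.5/√218 = 2.46

CI: (68.6 - 2.46, 68.6 + 2.46) = (66.14, 71.06)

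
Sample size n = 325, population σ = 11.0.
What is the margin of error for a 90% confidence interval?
Margin of error = 1.00

Margin of error = z* · σ/√n
= 1.645 · 11.0/√325
= 1.645 · 11.0/18.0278
= 1.00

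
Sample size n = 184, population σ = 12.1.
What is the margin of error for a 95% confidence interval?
Margin of error = 1.75

Margin of error = z* · σ/√n
= 1.960 · 12.1/√184
= 1.960 · 12.1/13.5647
= 1.75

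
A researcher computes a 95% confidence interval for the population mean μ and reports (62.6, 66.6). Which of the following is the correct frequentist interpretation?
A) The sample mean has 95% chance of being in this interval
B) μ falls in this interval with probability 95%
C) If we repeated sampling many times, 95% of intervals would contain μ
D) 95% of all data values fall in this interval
C

A) Wrong — x̄ is observed and sits in the interval by construction.
B) Wrong — μ is fixed; the randomness lives in the interval, not in μ.
C) Correct — this is the frequentist long-run coverage interpretation.
D) Wrong — a CI is about the parameter μ, not individual data values.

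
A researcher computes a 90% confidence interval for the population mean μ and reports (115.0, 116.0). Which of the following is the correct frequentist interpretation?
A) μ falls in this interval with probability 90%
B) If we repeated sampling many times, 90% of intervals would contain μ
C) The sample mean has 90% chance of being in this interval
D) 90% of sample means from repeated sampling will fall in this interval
B

A) Wrong — μ is fixed; the randomness lives in the interval, not in μ.
B) Correct — this is the frequentist long-run coverage interpretation.
C) Wrong — x̄ is observed and sits in the interval by construction.
D) Wrong — coverage applies to intervals containing μ, not to future x̄ values.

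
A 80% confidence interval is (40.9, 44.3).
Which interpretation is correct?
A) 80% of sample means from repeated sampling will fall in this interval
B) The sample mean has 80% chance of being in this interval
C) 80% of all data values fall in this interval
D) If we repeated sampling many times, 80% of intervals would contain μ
D

A) Wrong — coverage applies to intervals containing μ, not to future x̄ values.
B) Wrong — x̄ is observed and sits in the interval by construction.
C) Wrong — a CI is about the parameter μ, not individual data values.
D) Correct — this is the frequentist long-run coverage interpretation.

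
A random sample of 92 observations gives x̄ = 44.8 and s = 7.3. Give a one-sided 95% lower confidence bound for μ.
μ ≥ 43.54

Lower bound (one-sided):
t* = 1.662 (one-sided for 95%)
Lower bound = x̄ - t* · s/√n = 44.8 - 1.662 · 7.3/√92 = 43.54

We are 95% confident that μ ≥ 43.54.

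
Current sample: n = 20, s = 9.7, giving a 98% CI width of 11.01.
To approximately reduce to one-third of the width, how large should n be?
n ≈ 180

CI width ∝ 1/√n
To reduce width by factor 3, need √n to grow by 3 → need 3² = 9 times as many samples.

Current: n = 20, width = 11.01
New: n = 180, width ≈ 3.39

Width reduced by factor of 11.01/3.39 = 3.25.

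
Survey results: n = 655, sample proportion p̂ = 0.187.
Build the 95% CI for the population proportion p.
(0.157, 0.217)

Proportion CI:
SE = √(p̂(1-p̂)/n) = √(0.187 · 0.813 / 655) = 0.01524

z* = 1.960
Margin = z* · SE = 1.960 · 0.01524 = 0.0299

CI: 0.187 ± 0.0299 = (0.157, 0.217)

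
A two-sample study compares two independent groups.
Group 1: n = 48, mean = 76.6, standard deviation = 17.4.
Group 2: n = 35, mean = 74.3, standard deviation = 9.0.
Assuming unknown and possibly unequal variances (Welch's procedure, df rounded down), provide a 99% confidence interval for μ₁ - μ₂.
(-5.46, 10.06)

Difference: x̄₁ - x̄₂ = 2.30
SE = √(s₁²/n₁ + s₂²/n₂) = √(17.4²/48 + 9.0²/35) = 2.9363
df = 74.04 → 74 (Welch–Satterthwaite, rounded down)
t* = 2.644

CI: 2.30 ± 2.644 · 2.9363 = 2.30 ± 7.76 = (-5.46, 10.06)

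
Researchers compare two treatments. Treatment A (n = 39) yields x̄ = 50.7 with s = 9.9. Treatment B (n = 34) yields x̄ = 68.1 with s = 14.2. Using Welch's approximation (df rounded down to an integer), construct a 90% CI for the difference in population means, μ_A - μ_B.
(-22.26, -12.54)

Difference: x̄₁ - x̄₂ = -17.40
SE = √(s₁²/n₁ + s₂²/n₂) = √(9.9²/39 + 14.2²/34) = 2.9058
df = 57.87 → 57 (Welch–Satterthwaite, rounded down)
t* = 1.672

CI: -17.40 ± 1.672 · 2.9058 = -17.40 ± 4.86 = (-22.26, -12.54)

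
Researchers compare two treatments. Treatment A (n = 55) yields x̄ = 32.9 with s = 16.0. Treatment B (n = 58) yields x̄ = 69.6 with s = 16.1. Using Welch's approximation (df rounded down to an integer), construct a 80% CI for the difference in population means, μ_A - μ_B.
(-40.59, -32.81)

Difference: x̄₁ - x̄₂ = -36.70
SE = √(s₁²/n₁ + s₂²/n₂) = √(16.0²/55 + 16.1²/58) = 3.0205
df = 110.75 → 110 (Welch–Satterthwaite, rounded down)
t* = 1.289

CI: -36.70 ± 1.289 · 3.0205 = -36.70 ± 3.89 = (-40.59, -32.81)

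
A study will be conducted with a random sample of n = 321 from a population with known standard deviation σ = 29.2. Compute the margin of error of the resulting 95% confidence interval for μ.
Margin of error = 3.19

Margin of error = z* · σ/√n
= 1.960 · 29.2/√321
= 1.960 · 29.2/17.9165
= 3.19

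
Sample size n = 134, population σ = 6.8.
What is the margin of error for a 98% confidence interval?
Margin of error = 1.37

Margin of error = z* · σ/√n
= 2.326 · 6.8/√134
= 2.326 · 6.8/11.5758
= 1.37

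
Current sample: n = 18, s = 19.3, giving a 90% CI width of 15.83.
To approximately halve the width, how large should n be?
n ≈ 72

CI width ∝ 1/√n
To reduce width by factor 2, need √n to grow by 2 → need 2² = 4 times as many samples.

Current: n = 18, width = 15.83
New: n = 72, width ≈ 7.58

Width reduced by factor of 15.83/7.58 = 2.09.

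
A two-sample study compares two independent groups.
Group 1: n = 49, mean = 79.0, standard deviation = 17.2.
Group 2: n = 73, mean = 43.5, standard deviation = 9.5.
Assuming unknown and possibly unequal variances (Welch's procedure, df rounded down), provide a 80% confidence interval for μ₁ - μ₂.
(32.01, 38.99)

Difference: x̄₁ - x̄₂ = 35.50
SE = √(s₁²/n₁ + s₂²/n₂) = √(17.2²/49 + 9.5²/73) = 2.6970
df = 67.78 → 67 (Welch–Satterthwaite, rounded down)
t* = 1.294

CI: 35.50 ± 1.294 · 2.6970 = 35.50 ± 3.49 = (32.01, 38.99)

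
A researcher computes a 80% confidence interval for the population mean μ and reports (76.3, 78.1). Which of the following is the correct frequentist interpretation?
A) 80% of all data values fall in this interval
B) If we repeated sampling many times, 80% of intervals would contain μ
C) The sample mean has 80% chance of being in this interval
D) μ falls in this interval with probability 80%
B

A) Wrong — a CI is about the parameter μ, not individual data values.
B) Correct — this is the frequentist long-run coverage interpretation.
C) Wrong — x̄ is observed and sits in the interval by construction.
D) Wrong — μ is fixed; the randomness lives in the interval, not in μ.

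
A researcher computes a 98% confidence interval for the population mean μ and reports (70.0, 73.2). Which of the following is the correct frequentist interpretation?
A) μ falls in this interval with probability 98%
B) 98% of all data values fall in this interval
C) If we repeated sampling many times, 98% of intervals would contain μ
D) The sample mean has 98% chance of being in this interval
C

A) Wrong — μ is fixed; the randomness lives in the interval, not in μ.
B) Wrong — a CI is about the parameter μ, not individual data values.
C) Correct — this is the frequentist long-run coverage interpretation.
D) Wrong — x̄ is observed and sits in the interval by construction.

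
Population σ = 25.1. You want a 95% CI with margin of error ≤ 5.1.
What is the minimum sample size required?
n ≥ 94

For margin E ≤ 5.1:
n ≥ (z* · σ / E)²
n ≥ (1.960 · 25.1 / 5.1)²
n ≥ 93.05

Minimum n = 94 (rounding up)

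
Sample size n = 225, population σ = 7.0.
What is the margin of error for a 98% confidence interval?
Margin of error = 1.09

Margin of error = z* · σ/√n
= 2.326 · 7.0/√225
= 2.326 · 7.0/15.0000
= 1.09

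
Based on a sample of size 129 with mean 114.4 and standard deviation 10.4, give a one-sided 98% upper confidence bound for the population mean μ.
μ ≤ 116.30

Upper bound (one-sided):
t* = 2.075 (one-sided for 98%)
Upper bound = x̄ + t* · s/√n = 114.4 + 2.075 · 10.4/√129 = 116.30

We are 98% confident that μ ≤ 116.30.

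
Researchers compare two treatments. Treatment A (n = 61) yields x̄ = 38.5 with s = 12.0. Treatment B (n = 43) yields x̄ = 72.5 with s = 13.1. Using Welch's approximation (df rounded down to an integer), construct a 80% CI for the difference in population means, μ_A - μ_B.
(-37.26, -30.74)

Difference: x̄₁ - x̄₂ = -34.00
SE = √(s₁²/n₁ + s₂²/n₂) = √(12.0²/61 + 13.1²/43) = 2.5202
df = 85.45 → 85 (Welch–Satterthwaite, rounded down)
t* = 1.292

CI: -34.00 ± 1.292 · 2.5202 = -34.00 ± 3.26 = (-37.26, -30.74)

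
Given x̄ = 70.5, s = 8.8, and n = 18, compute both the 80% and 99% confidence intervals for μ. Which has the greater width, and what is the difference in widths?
99% CI is wider by 6.49

df = 17
80% CI: t* = 1.333, (67.74, 73.26), width = 2 · t* · s/√n = 5.53
99% CI: t* = 2.898, (64.49, 76.51), width = 2 · t* · s/√n = 12.02

The 99% CI is wider by 12.02 - 5.53 = 6.49.
Higher confidence requires a wider interval.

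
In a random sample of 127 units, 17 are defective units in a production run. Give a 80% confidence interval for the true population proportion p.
(0.095, 0.173)

Proportion CI:
p̂ = 17/127 = 0.13386
SE = √(p̂(1-p̂)/n) = √(0.13386 · 0.86614 / 127) = 0.03021

z* = 1.282
Margin = z* · SE = 1.282 · 0.03021 = 0.0387

CI: 0.13386 ± 0.0387 = (0.095, 0.173)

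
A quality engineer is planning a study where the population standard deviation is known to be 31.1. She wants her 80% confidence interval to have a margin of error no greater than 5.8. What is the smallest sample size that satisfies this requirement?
n ≥ 48

For margin E ≤ 5.8:
n ≥ (z* · σ / E)²
n ≥ (1.282 · 31.1 / 5.8)²
n ≥ 47.25

Minimum n = 48 (rounding up)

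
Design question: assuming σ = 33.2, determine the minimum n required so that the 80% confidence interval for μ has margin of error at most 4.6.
n ≥ 86

For margin E ≤ 4.6:
n ≥ (z* · σ / E)²
n ≥ (1.282 · 33.2 / 4.6)²
n ≥ 85.61

Minimum n = 86 (rounding up)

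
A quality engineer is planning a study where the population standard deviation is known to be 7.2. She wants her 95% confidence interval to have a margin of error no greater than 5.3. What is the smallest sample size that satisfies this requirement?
n ≥ 8

For margin E ≤ 5.3:
n ≥ (z* · σ / E)²
n ≥ (1.960 · 7.2 / 5.3)²
n ≥ 7.09

Minimum n = 8 (rounding up)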